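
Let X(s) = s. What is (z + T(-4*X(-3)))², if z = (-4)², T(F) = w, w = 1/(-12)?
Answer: 36481/144 ≈ 253.34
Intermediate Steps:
w = -1/12 ≈ -0.083333
T(F) = -1/12
z = 16
(z + T(-4*X(-3)))² = (16 - 1/12)² = (191/12)² = 36481/144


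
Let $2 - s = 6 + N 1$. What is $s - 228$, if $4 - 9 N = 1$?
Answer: $- \frac{697}{3} \approx -232.33$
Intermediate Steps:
$N = \frac{1}{3}$ ($N = \frac{4}{9} - \frac{1}{9} = \frac{1}{3} \approx 0.33333$)
$s = - \frac{13}{3}$ ($s = 2 - \left(6 + \frac{1}{3} \cdot 1\right) = 2 - \left(6 + \frac{1}{3}\right) = 2 - \frac{19}{3} = - \frac{13}{3} \approx -4.3333$)
$s - 228 = - \frac{13}{3} - 228 = - \frac{697}{3}$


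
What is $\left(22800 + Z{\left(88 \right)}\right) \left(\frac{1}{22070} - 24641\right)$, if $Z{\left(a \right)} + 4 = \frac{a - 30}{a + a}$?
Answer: $- \frac{1090958573882913}{1942160} \approx -5.6172 \cdot 10^{8}$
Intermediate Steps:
$Z{\left(a \right)} = -4 + \frac{-30 + a}{2 a}$ ($Z{\left(a \right)} = -4 + \frac{a - 30}{a + a} = -4 + \frac{-30 + a}{2 a}$)
$\left(22800 + Z{\left(88 \right)}\right) \left(\frac{1}{22070} - 24641\right) = \left(22800 - \left(\frac{7}{2} + \frac{15}{88}\right)\right) \left(\frac{1}{22070} - 24641\right) = \left(22800 - \frac{323}{88}\right) \left(\frac{1}{22070} - 24641\right) = \left(22800 - \frac{323}{88}\right) \left(- \frac{543826869}{22070}\right) = \frac{2006077}{88} \left(- \frac{543826869}{22070}\right) = - \frac{1090958573882913}{1942160}$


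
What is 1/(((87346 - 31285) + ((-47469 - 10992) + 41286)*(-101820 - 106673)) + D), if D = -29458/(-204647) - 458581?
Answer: 204647/732731370745943 ≈ 2.7929e-10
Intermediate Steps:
D = -93847196449/204647 (D = -29458*(-1/204647) - 458581 = 29458/204647 - 458581 = -93847196449/204647 ≈ -4.5858e+5)
1/(((87346 - 31285) + ((-47469 - 10992) + 41286)*(-101820 - 106673)) + D) = 1/(((87346 - 31285) + ((-47469 - 10992) + 41286)*(-101820 - 106673)) - 93847196449/204647) = 1/((56061 + (-58461 + 41286)*(-208493)) - 93847196449/204647) = 1/((56061 - 17175*(-208493)) - 93847196449/204647) = 1/((56061 + 3580867275) - 93847196449/204647) = 1/(3580923336 - 93847196449/204647) = 1/(732731370745943/204647) = 204647/732731370745943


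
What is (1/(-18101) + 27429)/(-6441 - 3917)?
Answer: -248246164/93745079 ≈ -2.6481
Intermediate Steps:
(1/(-18101) + 27429)/(-6441 - 3917) = (-1/18101 + 27429)/(-10358) = (496492328/18101)*(-1/10358) = -248246164/93745079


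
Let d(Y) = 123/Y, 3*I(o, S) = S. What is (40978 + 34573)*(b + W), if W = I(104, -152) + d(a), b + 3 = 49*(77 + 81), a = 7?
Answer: 1746566432/3 ≈ 5.8219e+8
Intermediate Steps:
b = 7739 (b = -3 + 49*(77 + 81) = -3 + 49*158 = -3 + 7742 = 7739)
I(o, S) = S/3
W = -695/21 (W = (1/3)*(-152) + 123/7 = -152/3 + 123*(1/7) = -152/3 + 123/7 = -695/21 ≈ -33.095)
(40978 + 34573)*(b + W) = (40978 + 34573)*(7739 - 695/21) = 75551*(161824/21) = 1746566432/3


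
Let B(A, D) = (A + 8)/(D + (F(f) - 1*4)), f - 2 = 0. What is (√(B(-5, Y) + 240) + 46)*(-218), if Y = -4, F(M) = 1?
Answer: -10028 - 218*√11739/7 ≈ -13402.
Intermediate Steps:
f = 2 (f = 2 + 0 = 2)
B(A, D) = (8 + A)/(-3 + D) (B(A, D) = (A + 8)/(D + (1 - 1*4)) = (8 + A)/(D + (1 - 4)) = (8 + A)/(D - 3) = (8 + A)/(-3 + D))
(√(B(-5, Y) + 240) + 46)*(-218) = (√((8 - 5)/(-3 - 4) + 240) + 46)*(-218) = (√(3/(-7) + 240) + 46)*(-218) = (√(-⅐*3 + 240) + 46)*(-218) = (√(-3/7 + 240) + 46)*(-218) = (√(1677/7) + 46)*(-218) = (√11739/7 + 46)*(-218) = (46 + √11739/7)*(-218) = -10028 - 218*√11739/7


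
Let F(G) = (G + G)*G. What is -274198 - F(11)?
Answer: -274440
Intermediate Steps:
F(G) = 2*G² (F(G) = (2*G)*G = 2*G²)
-274198 - F(11) = -274198 - 2*11² = -274198 - 2*121 = -274198 - 1*242 = -274198 - 242 = -274440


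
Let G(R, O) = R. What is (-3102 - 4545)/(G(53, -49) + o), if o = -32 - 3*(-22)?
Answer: -2549/29 ≈ -87.896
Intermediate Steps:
o = 34 (o = -32 + 66 = 34)
(-3102 - 4545)/(G(53, -49) + o) = (-3102 - 4545)/(53 + 34) = -7647/87 = -7647*1/87 = -2549/29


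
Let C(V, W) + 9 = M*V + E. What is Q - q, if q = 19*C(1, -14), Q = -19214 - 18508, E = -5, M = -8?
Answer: -37304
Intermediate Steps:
C(V, W) = -14 - 8*V (C(V, W) = -9 + (-8*V - 5) = -9 + (-5 - 8*V) = -14 - 8*V)
Q = -37722
q = -418 (q = 19*(-14 - 8*1) = 19*(-14 - 8) = 19*(-22) = -418)
Q - q = -37722 - 1*(-418) = -37722 + 418 = -37304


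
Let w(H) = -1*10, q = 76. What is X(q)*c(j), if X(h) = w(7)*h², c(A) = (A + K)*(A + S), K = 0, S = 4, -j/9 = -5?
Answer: -127360800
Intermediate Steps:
j = 45 (j = -9*(-5) = 45)
c(A) = A*(4 + A) (c(A) = (A + 0)*(A + 4) = A*(4 + A))
w(H) = -10
X(h) = -10*h²
X(q)*c(j) = (-10*76²)*(45*(4 + 45)) = (-10*5776)*(45*49) = -57760*2205 = -127360800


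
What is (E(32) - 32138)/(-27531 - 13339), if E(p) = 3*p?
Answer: 16021/20435 ≈ 0.78400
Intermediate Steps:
(E(32) - 32138)/(-27531 - 13339) = (3*32 - 32138)/(-27531 - 13339) = (96 - 32138)/(-40870) = -32042*(-1/40870) = 16021/20435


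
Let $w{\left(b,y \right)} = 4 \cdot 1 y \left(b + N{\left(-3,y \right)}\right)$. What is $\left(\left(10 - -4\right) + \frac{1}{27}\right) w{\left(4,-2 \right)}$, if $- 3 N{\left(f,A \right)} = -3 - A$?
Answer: $- \frac{39416}{81} \approx -486.62$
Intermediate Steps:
$N{\left(f,A \right)} = 1 + \frac{A}{3}$ ($N{\left(f,A \right)} = - \frac{-3 - A}{3} = 1 + \frac{A}{3}$)
$w{\left(b,y \right)} = 4 y \left(1 + b + \frac{y}{3}\right)$ ($w{\left(b,y \right)} = 4 \cdot 1 y \left(b + \left(1 + \frac{y}{3}\right)\right) = 4 y \left(1 + b + \frac{y}{3}\right)$)
$\left(\left(10 - -4\right) + \frac{1}{27}\right) w{\left(4,-2 \right)} = \left(\left(10 - -4\right) + \frac{1}{27}\right) \frac{4}{3} \left(-2\right) \left(3 - 2 + 3 \cdot 4\right) = \left(\left(10 + 4\right) + \frac{1}{27}\right) \frac{4}{3} \left(-2\right) \left(3 - 2 + 12\right) = \left(14 + \frac{1}{27}\right) \frac{4}{3} \left(-2\right) 13 = \frac{379}{27} \left(- \frac{104}{3}\right) = - \frac{39416}{81}$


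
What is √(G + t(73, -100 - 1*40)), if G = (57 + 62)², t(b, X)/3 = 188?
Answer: 5*√589 ≈ 121.35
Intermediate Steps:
t(b, X) = 564 (t(b, X) = 3*188 = 564)
G = 14161 (G = 119² = 14161)
√(G + t(73, -100 - 1*40)) = √(14161 + 564) = √14725 = 5*√589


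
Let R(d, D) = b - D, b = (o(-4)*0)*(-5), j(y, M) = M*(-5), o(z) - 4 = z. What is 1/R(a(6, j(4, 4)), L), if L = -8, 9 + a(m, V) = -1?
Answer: ⅛ ≈ 0.12500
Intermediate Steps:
o(z) = 4 + z
j(y, M) = -5*M
a(m, V) = -10 (a(m, V) = -9 - 1 = -10)
b = 0 (b = ((4 - 4)*0)*(-5) = (0*0)*(-5) = 0*(-5) = 0)
R(d, D) = -D (R(d, D) = 0 - D = -D)
1/R(a(6, j(4, 4)), L) = 1/(-1*(-8)) = 1/8 = ⅛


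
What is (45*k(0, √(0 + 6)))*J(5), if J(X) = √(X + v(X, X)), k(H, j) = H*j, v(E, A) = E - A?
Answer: 0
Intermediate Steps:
J(X) = √X (J(X) = √(X + (X - X)) = √(X + 0) = √X)
(45*k(0, √(0 + 6)))*J(5) = (45*(0*√(0 + 6)))*√5 = (45*(0*√6))*√5 = (45*0)*√5 = 0*√5 = 0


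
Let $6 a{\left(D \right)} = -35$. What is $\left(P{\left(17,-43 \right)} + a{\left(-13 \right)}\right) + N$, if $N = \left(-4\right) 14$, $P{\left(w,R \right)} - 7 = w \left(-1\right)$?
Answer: $- \frac{431}{6} \approx -71.833$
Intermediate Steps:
$a{\left(D \right)} = - \frac{35}{6}$ ($a{\left(D \right)} = \frac{1}{6} \left(-35\right) = - \frac{35}{6}$)
$P{\left(w,R \right)} = 7 - w$ ($P{\left(w,R \right)} = 7 + w \left(-1\right) = 7 - w$)
$N = -56$
$\left(P{\left(17,-43 \right)} + a{\left(-13 \right)}\right) + N = \left(\left(7 - 17\right) - \frac{35}{6}\right) - 56 = \left(-10 - \frac{35}{6}\right) - 56 = - \frac{95}{6} - 56 = - \frac{431}{6}$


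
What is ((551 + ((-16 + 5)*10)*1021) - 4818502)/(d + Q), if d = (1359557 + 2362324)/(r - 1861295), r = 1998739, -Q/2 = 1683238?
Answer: 677634792884/462698205463 ≈ 1.4645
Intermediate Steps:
Q = -3366476 (Q = -2*1683238 = -3366476)
d = 3721881/137444 (d = (1359557 + 2362324)/(1998739 - 1861295) = 3721881/137444 ≈ 27.079)
((551 + ((-16 + 5)*10)*1021) - 4818502)/(d + Q) = ((551 + ((-16 + 5)*10)*1021) - 4818502)/(3721881/137444 - 3366476) = ((551 - 11*10*1021) - 4818502)/(-462698205463/137444) = ((551 - 110*1021) - 4818502)*(-137444/462698205463) = ((551 - 112310) - 4818502)*(-137444/462698205463) = (-111759 - 4818502)*(-137444/462698205463) = -4930261*(-137444/462698205463) = 677634792884/462698205463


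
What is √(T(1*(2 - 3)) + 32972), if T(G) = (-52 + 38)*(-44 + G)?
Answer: √33602 ≈ 183.31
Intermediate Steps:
T(G) = 616 - 14*G (T(G) = -14*(-44 + G) = 616 - 14*G)
√(T(1*(2 - 3)) + 32972) = √((616 - 14*(2 - 3)) + 32972) = √((616 - 14*(-1)) + 32972) = √((616 + 14) + 32972) = √(630 + 32972) = √33602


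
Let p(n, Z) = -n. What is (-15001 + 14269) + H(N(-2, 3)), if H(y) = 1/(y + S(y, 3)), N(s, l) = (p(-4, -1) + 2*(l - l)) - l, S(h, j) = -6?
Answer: -3661/5 ≈ -732.20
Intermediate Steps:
N(s, l) = 4 - l (N(s, l) = (-1*(-4) + 2*(l - l)) - l = (4 + 2*0) - l = (4 + 0) - l = 4 - l)
H(y) = 1/(-6 + y) (H(y) = 1/(y - 6) = 1/(-6 + y))
(-15001 + 14269) + H(N(-2, 3)) = (-15001 + 14269) + 1/(-6 + (4 - 1*3)) = -732 + 1/(-6 + (4 - 3)) = -732 + 1/(-6 + 1) = -732 + 1/(-5) = -732 - ⅕ = -3661/5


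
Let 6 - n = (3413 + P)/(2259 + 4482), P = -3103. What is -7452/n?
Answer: -12558483/10034 ≈ -1251.6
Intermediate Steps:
n = 40136/6741 (n = 6 - (3413 - 3103)/(2259 + 4482) = 6 - 310/6741 = 40136/6741 ≈ 5.9540)
-7452/n = -7452/40136/6741 = -7452*6741/40136 = -12558483/10034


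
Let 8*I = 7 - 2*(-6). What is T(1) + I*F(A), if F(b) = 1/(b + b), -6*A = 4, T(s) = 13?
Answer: 359/32 ≈ 11.219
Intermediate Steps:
I = 19/8 (I = (7 - 2*(-6))/8 = (7 + 12)/8 = (⅛)*19 = 19/8 ≈ 2.3750)
A = -⅔ (A = -⅙*4 = -⅔ ≈ -0.66667)
F(b) = 1/(2*b)
T(1) + I*F(A) = 13 + 19*(1/(2*(-⅔)))/8 = 13 + 19*((½)*(-3/2))/8 = 13 + (19/8)*(-¾) = 13 - 57/32 = 359/32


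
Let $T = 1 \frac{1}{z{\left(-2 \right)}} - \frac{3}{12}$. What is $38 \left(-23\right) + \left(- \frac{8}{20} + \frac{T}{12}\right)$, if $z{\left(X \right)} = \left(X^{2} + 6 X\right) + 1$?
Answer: $- \frac{1469047}{1680} \approx -874.43$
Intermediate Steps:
$z{\left(X \right)} = 1 + X^{2} + 6 X$
$T = - \frac{11}{28}$ ($T = 1 \frac{1}{1 + \left(-2\right)^{2} + 6 \left(-2\right)} - \frac{3}{12} = 1 \frac{1}{1 + 4 - 12} - \frac{1}{4} = 1 \frac{1}{-7} - \frac{1}{4} = 1 \left(- \frac{1}{7}\right) - \frac{1}{4} = - \frac{1}{7} - \frac{1}{4} = - \frac{11}{28} \approx -0.39286$)
$38 \left(-23\right) + \left(- \frac{8}{20} + \frac{T}{12}\right) = 38 \left(-23\right) - \left(\frac{2}{5} + \frac{11}{336}\right) = -874 - \frac{727}{1680} = - \frac{1469047}{1680}$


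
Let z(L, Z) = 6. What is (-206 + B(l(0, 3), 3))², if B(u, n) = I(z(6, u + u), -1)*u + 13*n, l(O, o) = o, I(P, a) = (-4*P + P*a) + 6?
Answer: 57121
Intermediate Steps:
I(P, a) = 6 - 4*P + P*a
B(u, n) = -24*u + 13*n (B(u, n) = (6 - 4*6 + 6*(-1))*u + 13*n = (6 - 24 - 6)*u + 13*n = -24*u + 13*n)
(-206 + B(l(0, 3), 3))² = (-206 + (-24*3 + 13*3))² = (-206 + (-72 + 39))² = (-206 - 33)² = (-239)² = 57121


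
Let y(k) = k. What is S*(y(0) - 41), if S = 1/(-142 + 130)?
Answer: 41/12 ≈ 3.4167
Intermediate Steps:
S = -1/12 (S = 1/(-12) = -1/12 ≈ -0.083333)
S*(y(0) - 41) = -(0 - 41)/12 = -1/12*(-41) = 41/12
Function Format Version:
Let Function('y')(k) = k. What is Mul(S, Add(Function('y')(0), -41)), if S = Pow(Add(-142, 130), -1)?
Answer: Rational(41, 12) ≈ 3.4167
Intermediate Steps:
S = Rational(-1, 12) (S = Pow(-12, -1) = Rational(-1, 12) ≈ -0.083333)
Mul(S, Add(Function('y')(0), -41)) = Mul(Rational(-1, 12), Add(0, -41)) = Mul(Rational(-1, 12), -41) = Rational(41, 12)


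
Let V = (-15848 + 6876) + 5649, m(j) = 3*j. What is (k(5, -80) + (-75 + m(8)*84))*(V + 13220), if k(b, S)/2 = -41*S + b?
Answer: 84233367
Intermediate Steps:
k(b, S) = -82*S + 2*b (k(b, S) = 2*(-41*S + b) = 2*(b - 41*S) = -82*S + 2*b)
V = -3323 (V = -8972 + 5649 = -3323)
(k(5, -80) + (-75 + m(8)*84))*(V + 13220) = ((-82*(-80) + 2*5) + (-75 + (3*8)*84))*(-3323 + 13220) = ((6560 + 10) + (-75 + 24*84))*9897 = (6570 + (-75 + 2016))*9897 = (6570 + 1941)*9897 = 8511*9897 = 84233367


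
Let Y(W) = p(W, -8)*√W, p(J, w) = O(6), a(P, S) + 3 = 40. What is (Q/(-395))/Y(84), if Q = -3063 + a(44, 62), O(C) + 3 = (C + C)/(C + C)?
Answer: -1513*√21/16590 ≈ -0.41793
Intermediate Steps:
a(P, S) = 37 (a(P, S) = -3 + 40 = 37)
O(C) = -2 (O(C) = -3 + (C + C)/(C + C) = -3 + (2*C)/((2*C)) = -3 + (2*C)*(1/(2*C)) = -3 + 1 = -2)
Q = -3026 (Q = -3063 + 37 = -3026)
p(J, w) = -2
Y(W) = -2*√W
(Q/(-395))/Y(84) = (-3026/(-395))/((-4*√21)) = (-3026*(-1/395))/((-4*√21)) = 3026/(395*((-4*√21))) = 3026*(-√21/84)/395 = -1513*√21/16590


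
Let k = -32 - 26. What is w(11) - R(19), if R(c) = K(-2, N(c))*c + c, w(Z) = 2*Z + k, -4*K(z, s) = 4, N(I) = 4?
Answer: -36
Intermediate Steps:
k = -58
K(z, s) = -1 (K(z, s) = -1/4*4 = -1)
w(Z) = -58 + 2*Z (w(Z) = 2*Z - 58 = -58 + 2*Z)
R(c) = 0 (R(c) = -c + c = 0)
w(11) - R(19) = (-58 + 2*11) - 1*0 = (-58 + 22) + 0 = -36 + 0 = -36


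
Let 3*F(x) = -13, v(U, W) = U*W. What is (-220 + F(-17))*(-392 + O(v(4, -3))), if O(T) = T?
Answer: 271892/3 ≈ 90631.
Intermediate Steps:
F(x) = -13/3 (F(x) = (⅓)*(-13) = -13/3)
(-220 + F(-17))*(-392 + O(v(4, -3))) = (-220 - 13/3)*(-392 + 4*(-3)) = -673*(-392 - 12)/3 = -673/3*(-404) = 271892/3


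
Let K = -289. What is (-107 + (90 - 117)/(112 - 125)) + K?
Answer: -5121/13 ≈ -393.92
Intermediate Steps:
(-107 + (90 - 117)/(112 - 125)) + K = (-107 + (90 - 117)/(112 - 125)) - 289 = (-107 - 27/(-13)) - 289 = (-107 - 27*(-1/13)) - 289 = (-107 + 27/13) - 289 = -1364/13 - 289 = -5121/13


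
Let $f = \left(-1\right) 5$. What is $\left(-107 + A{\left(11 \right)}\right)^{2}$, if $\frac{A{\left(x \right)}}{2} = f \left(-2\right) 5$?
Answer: $49$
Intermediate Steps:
$f = -5$
$A{\left(x \right)} = 100$ ($A{\left(x \right)} = 2 \left(-5\right) \left(-2\right) 5 = 2 \cdot 10 \cdot 5 = 2 \cdot 50 = 100$)
$\left(-107 + A{\left(11 \right)}\right)^{2} = \left(-107 + 100\right)^{2} = \left(-7\right)^{2} = 49$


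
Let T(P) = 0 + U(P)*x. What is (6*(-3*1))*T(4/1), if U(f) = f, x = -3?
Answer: 216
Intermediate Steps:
T(P) = -3*P (T(P) = 0 + P*(-3) = 0 - 3*P = -3*P)
(6*(-3*1))*T(4/1) = (6*(-3*1))*(-12/1) = (6*(-3))*(-12) = -(-54)*4 = -18*(-12) = 216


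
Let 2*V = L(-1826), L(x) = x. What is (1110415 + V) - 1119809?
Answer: -10307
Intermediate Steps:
V = -913 (V = (½)*(-1826) = -913)
(1110415 + V) - 1119809 = (1110415 - 913) - 1119809 = 1109502 - 1119809 = -10307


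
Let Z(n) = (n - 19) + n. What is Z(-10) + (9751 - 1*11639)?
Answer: -1927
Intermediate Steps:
Z(n) = -19 + 2*n (Z(n) = (-19 + n) + n = -19 + 2*n)
Z(-10) + (9751 - 1*11639) = (-19 + 2*(-10)) + (9751 - 1*11639) = (-19 - 20) + (9751 - 11639) = -39 - 1888 = -1927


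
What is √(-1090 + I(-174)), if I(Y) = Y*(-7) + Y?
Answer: I*√46 ≈ 6.7823*I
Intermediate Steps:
I(Y) = -6*Y (I(Y) = -7*Y + Y = -6*Y)
√(-1090 + I(-174)) = √(-1090 - 6*(-174)) = √(-1090 + 1044) = √(-46) = I*√46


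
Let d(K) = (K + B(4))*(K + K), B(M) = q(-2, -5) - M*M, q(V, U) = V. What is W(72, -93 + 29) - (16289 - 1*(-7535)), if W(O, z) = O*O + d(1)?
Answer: -18674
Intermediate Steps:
B(M) = -2 - M² (B(M) = -2 - M*M = -2 - M²)
d(K) = 2*K*(-18 + K) (d(K) = (K + (-2 - 1*4²))*(K + K) = (K + (-2 - 1*16))*(2*K) = (K + (-2 - 16))*(2*K) = (K - 18)*(2*K) = (-18 + K)*(2*K) = 2*K*(-18 + K))
W(O, z) = -34 + O² (W(O, z) = O*O + 2*1*(-18 + 1) = O² + 2*1*(-17) = O² - 34 = -34 + O²)
W(72, -93 + 29) - (16289 - 1*(-7535)) = (-34 + 72²) - (16289 - 1*(-7535)) = (-34 + 5184) - (16289 + 7535) = 5150 - 1*23824 = 5150 - 23824 = -18674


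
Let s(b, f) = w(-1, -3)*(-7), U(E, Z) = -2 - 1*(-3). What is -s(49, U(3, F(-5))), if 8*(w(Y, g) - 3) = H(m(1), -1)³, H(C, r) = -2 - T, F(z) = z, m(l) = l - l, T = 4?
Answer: -168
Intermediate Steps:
m(l) = 0
U(E, Z) = 1 (U(E, Z) = -2 + 3 = 1)
H(C, r) = -6 (H(C, r) = -2 - 1*4 = -2 - 4 = -6)
w(Y, g) = -24 (w(Y, g) = 3 + (⅛)*(-6)³ = 3 + (⅛)*(-216) = 3 - 27 = -24)
s(b, f) = 168 (s(b, f) = -24*(-7) = 168)
-s(49, U(3, F(-5))) = -1*168 = -168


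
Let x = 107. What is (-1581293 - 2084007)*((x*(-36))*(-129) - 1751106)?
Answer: 4597011929400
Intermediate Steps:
(-1581293 - 2084007)*((x*(-36))*(-129) - 1751106) = (-1581293 - 2084007)*((107*(-36))*(-129) - 1751106) = -3665300*(-3852*(-129) - 1751106) = -3665300*(496908 - 1751106) = -3665300*(-1254198) = 4597011929400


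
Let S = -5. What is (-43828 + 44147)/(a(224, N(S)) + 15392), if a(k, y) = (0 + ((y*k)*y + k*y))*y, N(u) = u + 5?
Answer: 319/15392 ≈ 0.020725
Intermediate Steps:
N(u) = 5 + u
a(k, y) = y*(k*y + k*y²) (a(k, y) = (0 + ((k*y)*y + k*y))*y = (0 + (k*y² + k*y))*y = (0 + (k*y + k*y²))*y = (k*y + k*y²)*y = y*(k*y + k*y²))
(-43828 + 44147)/(a(224, N(S)) + 15392) = (-43828 + 44147)/(224*(5 - 5)²*(1 + (5 - 5)) + 15392) = 319/(224*0²*(1 + 0) + 15392) = 319/(224*0*1 + 15392) = 319/(0 + 15392) = 319/15392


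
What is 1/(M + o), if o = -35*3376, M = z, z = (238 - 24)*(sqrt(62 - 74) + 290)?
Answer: -4675/262313296 - 107*I*sqrt(3)/786939888 ≈ -1.7822e-5 - 2.3551e-7*I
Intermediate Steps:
z = 62060 + 428*I*sqrt(3) (z = 214*(sqrt(-12) + 290) = 214*(2*I*sqrt(3) + 290) = 214*(290 + 2*I*sqrt(3)) = 62060 + 428*I*sqrt(3) ≈ 62060.0 + 741.32*I)
M = 62060 + 428*I*sqrt(3) ≈ 62060.0 + 741.32*I
o = -118160
1/(M + o) = 1/((62060 + 428*I*sqrt(3)) - 118160) = 1/(-56100 + 428*I*sqrt(3))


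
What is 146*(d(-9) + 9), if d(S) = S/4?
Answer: 1971/2 ≈ 985.50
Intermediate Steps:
d(S) = S/4 (d(S) = S*(¼) = S/4)
146*(d(-9) + 9) = 146*((¼)*(-9) + 9) = 146*(-9/4 + 9) = 146*(27/4) = 1971/2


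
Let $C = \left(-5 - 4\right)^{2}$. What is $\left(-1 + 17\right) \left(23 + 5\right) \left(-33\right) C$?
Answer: $-1197504$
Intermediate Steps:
$C = 81$ ($C = \left(-9\right)^{2} = 81$)
$\left(-1 + 17\right) \left(23 + 5\right) \left(-33\right) C = \left(-1 + 17\right) \left(23 + 5\right) \left(-33\right) 81 = 16 \cdot 28 \left(-33\right) 81 = 448 \left(-33\right) 81 = \left(-14784\right) 81 = -1197504$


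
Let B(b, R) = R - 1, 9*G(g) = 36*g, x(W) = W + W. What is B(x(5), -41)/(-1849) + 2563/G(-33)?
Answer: -430313/22188 ≈ -19.394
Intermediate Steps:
x(W) = 2*W
G(g) = 4*g (G(g) = (36*g)/9 = 4*g)
B(b, R) = -1 + R
B(x(5), -41)/(-1849) + 2563/G(-33) = (-1 - 41)/(-1849) + 2563/((4*(-33))) = -42*(-1/1849) + 2563/(-132) = 42/1849 + 2563*(-1/132) = 42/1849 - 233/12 = -430313/22188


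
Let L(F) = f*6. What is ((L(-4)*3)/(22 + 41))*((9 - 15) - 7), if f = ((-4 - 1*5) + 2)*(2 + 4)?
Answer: 156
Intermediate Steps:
f = -42 (f = ((-4 - 5) + 2)*6 = (-9 + 2)*6 = -7*6 = -42)
L(F) = -252 (L(F) = -42*6 = -252)
((L(-4)*3)/(22 + 41))*((9 - 15) - 7) = ((-252*3)/(22 + 41))*((9 - 15) - 7) = (-756/63)*(-6 - 7) = ((1/63)*(-756))*(-13) = -12*(-13) = 156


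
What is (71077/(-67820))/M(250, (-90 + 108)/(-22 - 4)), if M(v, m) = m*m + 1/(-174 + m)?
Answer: -27279281523/12326556280 ≈ -2.2131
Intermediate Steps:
M(v, m) = m**2 + 1/(-174 + m)
(71077/(-67820))/M(250, (-90 + 108)/(-22 - 4)) = (71077/(-67820))/(((1 + ((-90 + 108)/(-22 - 4))**3 - 174*(-90 + 108)**2/(-22 - 4)**2)/(-174 + (-90 + 108)/(-22 - 4)))) = (71077*(-1/67820))/(((1 + (18/(-26))**3 - 174*(18/(-26))**2)/(-174 + 18/(-26)))) = -71077*(-174 + 18*(-1/26))/(1 + (18*(-1/26))**3 - 174*(18*(-1/26))**2)/67820 = -71077*(-174 - 9/13)/(1 + (-9/13)**3 - 174*(-9/13)**2)/67820 = -71077*(-2271/(13*(1 - 729/2197 - 174*81/169)))/67820 = -71077*(-2271/(13*(1 - 729/2197 - 14094/169)))/67820 = -71077/(67820*((-13/2271*(-181754/2197)))) = -71077/(67820*181754/383799) = -71077/67820*383799/181754 = -27279281523/12326556280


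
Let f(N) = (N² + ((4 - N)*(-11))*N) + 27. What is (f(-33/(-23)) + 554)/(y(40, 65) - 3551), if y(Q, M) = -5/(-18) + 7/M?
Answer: -335814570/2197581851 ≈ -0.15281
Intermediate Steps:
f(N) = 27 + N² + N*(-44 + 11*N) (f(N) = (N² + (-44 + 11*N)*N) + 27 = (N² + N*(-44 + 11*N)) + 27 = 27 + N² + N*(-44 + 11*N))
y(Q, M) = 5/18 + 7/M (y(Q, M) = -5*(-1/18) + 7/M = 5/18 + 7/M)
(f(-33/(-23)) + 554)/(y(40, 65) - 3551) = ((27 - (-1452)/(-23) + 12*(-33/(-23))²) + 554)/((5/18 + 7/65) - 3551) = ((27 - (-1452)*(-1)/23 + 12*(-33*(-1/23))²) + 554)/((5/18 + 7*(1/65)) - 3551) = ((27 - 44*33/23 + 12*(33/23)²) + 554)/((5/18 + 7/65) - 3551) = ((27 - 1452/23 + 12*(1089/529)) + 554)/(451/1170 - 3551) = ((27 - 1452/23 + 13068/529) + 554)/(-4154219/1170) = (-6045/529 + 554)*(-1170/4154219) = (287021/529)*(-1170/4154219) = -335814570/2197581851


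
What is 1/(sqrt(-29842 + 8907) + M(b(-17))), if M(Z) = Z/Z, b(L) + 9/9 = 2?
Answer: 1/20936 - I*sqrt(20935)/20936 ≈ 4.7765e-5 - 0.006911*I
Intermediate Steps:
b(L) = 1 (b(L) = -1 + 2 = 1)
M(Z) = 1
1/(sqrt(-29842 + 8907) + M(b(-17))) = 1/(sqrt(-29842 + 8907) + 1) = 1/(sqrt(-20935) + 1) = 1/(I*sqrt(20935) + 1) = 1/(1 + I*sqrt(20935))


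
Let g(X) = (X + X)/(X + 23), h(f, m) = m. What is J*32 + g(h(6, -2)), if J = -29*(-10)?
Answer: 194876/21 ≈ 9279.8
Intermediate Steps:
J = 290
g(X) = 2*X/(23 + X) (g(X) = (2*X)/(23 + X) = 2*X/(23 + X))
J*32 + g(h(6, -2)) = 290*32 + 2*(-2)/(23 - 2) = 9280 + 2*(-2)/21 = 9280 + 2*(-2)*(1/21) = 9280 - 4/21 = 194876/21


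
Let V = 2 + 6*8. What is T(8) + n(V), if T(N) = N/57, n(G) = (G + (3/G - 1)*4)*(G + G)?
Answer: 263576/57 ≈ 4624.1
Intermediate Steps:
V = 50 (V = 2 + 48 = 50)
n(G) = 2*G*(-4 + G + 12/G) (n(G) = (G + (-1 + 3/G)*4)*(2*G) = (G + (-4 + 12/G))*(2*G) = (-4 + G + 12/G)*(2*G) = 2*G*(-4 + G + 12/G))
T(N) = N/57 (T(N) = N*(1/57) = N/57)
T(8) + n(V) = (1/57)*8 + (24 - 8*50 + 2*50**2) = 8/57 + (24 - 400 + 2*2500) = 8/57 + (24 - 400 + 5000) = 8/57 + 4624 = 263576/57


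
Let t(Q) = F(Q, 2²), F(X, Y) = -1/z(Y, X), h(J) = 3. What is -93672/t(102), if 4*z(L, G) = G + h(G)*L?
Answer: 2669652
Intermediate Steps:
z(L, G) = G/4 + 3*L/4 (z(L, G) = (G + 3*L)/4 = G/4 + 3*L/4)
F(X, Y) = -1/(X/4 + 3*Y/4)
t(Q) = -4/(12 + Q) (t(Q) = -4/(Q + 3*2²) = -4/(Q + 3*4) = -4/(Q + 12) = -4/(12 + Q))
-93672/t(102) = -93672/((-4/(12 + 102))) = -93672/((-4/114)) = -93672/((-4*1/114)) = -93672/(-2/57) = -93672*(-57/2) = 2669652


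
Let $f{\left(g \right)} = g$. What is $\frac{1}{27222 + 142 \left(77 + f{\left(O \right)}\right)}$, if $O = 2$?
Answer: $\frac{1}{38440} \approx 2.6015 \cdot 10^{-5}$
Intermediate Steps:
$\frac{1}{27222 + 142 \left(77 + f{\left(O \right)}\right)} = \frac{1}{27222 + 142 \left(77 + 2\right)} = \frac{1}{27222 + 142 \cdot 79} = \frac{1}{27222 + 11218} = \frac{1}{38440}$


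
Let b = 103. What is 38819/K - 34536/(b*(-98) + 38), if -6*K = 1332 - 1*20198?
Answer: 62369570/3952427 ≈ 15.780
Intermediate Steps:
K = 9433/3 (K = -(1332 - 1*20198)/6 = -(1332 - 20198)/6 = -1/6*(-18866) = 9433/3 ≈ 3144.3)
38819/K - 34536/(b*(-98) + 38) = 38819/(9433/3) - 34536/(103*(-98) + 38) = 38819*(3/9433) - 34536/(-10094 + 38) = 116457/9433 - 34536/(-10056) = 116457/9433 - 34536*(-1/10056) = 116457/9433 + 1439/419 = 62369570/3952427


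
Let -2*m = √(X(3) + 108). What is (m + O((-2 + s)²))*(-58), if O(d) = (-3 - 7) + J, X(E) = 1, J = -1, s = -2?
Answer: 638 + 29*√109 ≈ 940.77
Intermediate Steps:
m = -√109/2 (m = -√(1 + 108)/2 = -√109/2 ≈ -5.2202)
O(d) = -11 (O(d) = (-3 - 7) - 1 = -10 - 1 = -11)
(m + O((-2 + s)²))*(-58) = (-√109/2 - 11)*(-58) = (-11 - √109/2)*(-58) = 638 + 29*√109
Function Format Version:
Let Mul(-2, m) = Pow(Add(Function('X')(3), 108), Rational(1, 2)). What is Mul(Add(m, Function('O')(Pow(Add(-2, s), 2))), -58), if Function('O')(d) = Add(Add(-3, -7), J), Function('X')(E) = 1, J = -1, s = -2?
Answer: Add(638, Mul(29, Pow(109, Rational(1, 2)))) ≈ 940.77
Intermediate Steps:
m = Mul(Rational(-1, 2), Pow(109, Rational(1, 2))) (m = Mul(Rational(-1, 2), Pow(Add(1, 108), Rational(1, 2))) = Mul(Rational(-1, 2), Pow(109, Rational(1, 2))) ≈ -5.2202)
Function('O')(d) = -11 (Function('O')(d) = Add(Add(-3, -7), -1) = Add(-10, -1) = -11)
Mul(Add(m, Function('O')(Pow(Add(-2, s), 2))), -58) = Mul(Add(Mul(Rational(-1, 2), Pow(109, Rational(1, 2))), -11), -58) = Mul(Add(-11, Mul(Rational(-1, 2), Pow(109, Rational(1, 2)))), -58) = Add(638, Mul(29, Pow(109, Rational(1, 2))))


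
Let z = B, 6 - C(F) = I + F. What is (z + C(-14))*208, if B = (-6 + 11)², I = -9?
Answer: 11232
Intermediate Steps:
C(F) = 15 - F (C(F) = 6 - (-9 + F) = 6 + (9 - F) = 15 - F)
B = 25 (B = 5² = 25)
z = 25
(z + C(-14))*208 = (25 + (15 - 1*(-14)))*208 = (25 + (15 + 14))*208 = (25 + 29)*208 = 54*208 = 11232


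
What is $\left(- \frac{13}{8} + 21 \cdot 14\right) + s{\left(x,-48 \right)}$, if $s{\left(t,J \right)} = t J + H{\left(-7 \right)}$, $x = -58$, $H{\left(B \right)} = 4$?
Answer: $\frac{24643}{8} \approx 3080.4$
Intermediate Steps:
$s{\left(t,J \right)} = 4 + J t$ ($s{\left(t,J \right)} = t J + 4 = J t + 4 = 4 + J t$)
$\left(- \frac{13}{8} + 21 \cdot 14\right) + s{\left(x,-48 \right)} = \left(- \frac{13}{8} + 21 \cdot 14\right) + \left(4 - -2784\right) = \left(\left(-13\right) \frac{1}{8} + 294\right) + \left(4 + 2784\right) = \left(- \frac{13}{8} + 294\right) + 2788 = \frac{2339}{8} + 2788 = \frac{24643}{8}$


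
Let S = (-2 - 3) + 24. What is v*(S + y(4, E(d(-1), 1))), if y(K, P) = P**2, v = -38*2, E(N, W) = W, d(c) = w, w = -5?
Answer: -1520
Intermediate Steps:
d(c) = -5
v = -76
S = 19 (S = -5 + 24 = 19)
v*(S + y(4, E(d(-1), 1))) = -76*(19 + 1**2) = -76*(19 + 1) = -76*20 = -1520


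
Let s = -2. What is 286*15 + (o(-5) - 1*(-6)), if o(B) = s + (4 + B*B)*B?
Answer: 4149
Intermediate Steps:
o(B) = -2 + B*(4 + B**2) (o(B) = -2 + (4 + B*B)*B = -2 + (4 + B**2)*B = -2 + B*(4 + B**2))
286*15 + (o(-5) - 1*(-6)) = 286*15 + ((-2 + (-5)**3 + 4*(-5)) - 1*(-6)) = 4290 + ((-2 - 125 - 20) + 6) = 4290 + (-147 + 6) = 4290 - 141 = 4149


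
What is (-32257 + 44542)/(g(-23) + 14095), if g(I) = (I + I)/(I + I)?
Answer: 12285/14096 ≈ 0.87152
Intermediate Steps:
g(I) = 1 (g(I) = (2*I)/((2*I)) = (2*I)*(1/(2*I)) = 1)
(-32257 + 44542)/(g(-23) + 14095) = (-32257 + 44542)/(1 + 14095) = 12285/14096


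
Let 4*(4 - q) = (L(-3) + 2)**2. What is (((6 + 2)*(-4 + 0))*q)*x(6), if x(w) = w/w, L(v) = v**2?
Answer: 840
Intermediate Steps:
x(w) = 1
q = -105/4 (q = 4 - ((-3)**2 + 2)**2/4 = 4 - (9 + 2)**2/4 = 4 - 1/4*11**2 = 4 - 1/4*121 = 4 - 121/4 = -105/4 ≈ -26.250)
(((6 + 2)*(-4 + 0))*q)*x(6) = (((6 + 2)*(-4 + 0))*(-105/4))*1 = ((8*(-4))*(-105/4))*1 = -32*(-105/4)*1 = 840*1 = 840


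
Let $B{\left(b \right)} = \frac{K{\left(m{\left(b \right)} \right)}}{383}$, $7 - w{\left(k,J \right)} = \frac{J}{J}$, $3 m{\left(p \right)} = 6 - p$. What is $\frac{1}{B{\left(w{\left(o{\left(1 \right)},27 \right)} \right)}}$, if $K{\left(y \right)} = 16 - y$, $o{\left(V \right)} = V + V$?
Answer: $\frac{383}{16} \approx 23.938$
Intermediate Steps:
$o{\left(V \right)} = 2 V$
$m{\left(p \right)} = 2 - \frac{p}{3}$ ($m{\left(p \right)} = \frac{6 - p}{3} = 2 - \frac{p}{3}$)
$w{\left(k,J \right)} = 6$ ($w{\left(k,J \right)} = 7 - \frac{J}{J} = 7 - 1 = 6$)
$B{\left(b \right)} = \frac{14}{383} + \frac{b}{1149}$ ($B{\left(b \right)} = \frac{16 - \left(2 - \frac{b}{3}\right)}{383} = \left(16 + \left(-2 + \frac{b}{3}\right)\right) \frac{1}{383} = \left(14 + \frac{b}{3}\right) \frac{1}{383} = \frac{14}{383} + \frac{b}{1149}$)
$\frac{1}{B{\left(w{\left(o{\left(1 \right)},27 \right)} \right)}} = \frac{1}{\frac{14}{383} + \frac{1}{1149} \cdot 6} = \frac{1}{\frac{14}{383} + \frac{2}{383}} = \frac{1}{\frac{16}{383}} = \frac{383}{16}$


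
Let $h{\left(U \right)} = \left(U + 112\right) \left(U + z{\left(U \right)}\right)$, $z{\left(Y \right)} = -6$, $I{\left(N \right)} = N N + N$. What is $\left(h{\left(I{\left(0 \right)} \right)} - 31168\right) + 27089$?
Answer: $-4751$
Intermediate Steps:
$I{\left(N \right)} = N + N^{2}$ ($I{\left(N \right)} = N^{2} + N = N + N^{2}$)
$h{\left(U \right)} = \left(-6 + U\right) \left(112 + U\right)$ ($h{\left(U \right)} = \left(U + 112\right) \left(U - 6\right) = \left(112 + U\right) \left(-6 + U\right) = \left(-6 + U\right) \left(112 + U\right)$)
$\left(h{\left(I{\left(0 \right)} \right)} - 31168\right) + 27089 = \left(\left(-672 + \left(0 \left(1 + 0\right)\right)^{2} + 106 \cdot 0 \left(1 + 0\right)\right) - 31168\right) + 27089 = \left(\left(-672 + \left(0 \cdot 1\right)^{2} + 106 \cdot 0 \cdot 1\right) - 31168\right) + 27089 = \left(\left(-672 + 0^{2} + 106 \cdot 0\right) - 31168\right) + 27089 = \left(\left(-672 + 0 + 0\right) - 31168\right) + 27089 = \left(-672 - 31168\right) + 27089 = -31840 + 27089 = -4751$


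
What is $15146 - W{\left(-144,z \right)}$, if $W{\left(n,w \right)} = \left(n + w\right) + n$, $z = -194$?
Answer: $15628$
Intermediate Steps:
$W{\left(n,w \right)} = w + 2 n$
$15146 - W{\left(-144,z \right)} = 15146 - \left(-194 + 2 \left(-144\right)\right) = 15146 - \left(-194 - 288\right) = 15146 - -482 = 15146 + 482 = 15628$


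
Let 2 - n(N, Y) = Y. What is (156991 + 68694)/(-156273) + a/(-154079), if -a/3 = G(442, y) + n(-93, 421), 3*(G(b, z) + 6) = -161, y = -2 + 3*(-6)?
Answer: -34997727143/24078387567 ≈ -1.4535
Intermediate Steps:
n(N, Y) = 2 - Y
y = -20 (y = -2 - 18 = -20)
G(b, z) = -179/3 (G(b, z) = -6 + (⅓)*(-161) = -6 - 161/3 = -179/3)
a = 1436 (a = -3*(-179/3 + (2 - 1*421)) = -3*(-179/3 + (2 - 421)) = -3*(-179/3 - 419) = -3*(-1436/3) = 1436)
(156991 + 68694)/(-156273) + a/(-154079) = (156991 + 68694)/(-156273) + 1436/(-154079) = 225685*(-1/156273) + 1436*(-1/154079) = -225685/156273 - 1436/154079 = -34997727143/24078387567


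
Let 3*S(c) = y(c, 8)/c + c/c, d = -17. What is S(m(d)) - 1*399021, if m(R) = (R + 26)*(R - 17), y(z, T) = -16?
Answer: -183150478/459 ≈ -3.9902e+5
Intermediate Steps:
m(R) = (-17 + R)*(26 + R) (m(R) = (26 + R)*(-17 + R) = (-17 + R)*(26 + R))
S(c) = ⅓ - 16/(3*c) (S(c) = (-16/c + c/c)/3 = (-16/c + 1)/3 = (1 - 16/c)/3 = ⅓ - 16/(3*c))
S(m(d)) - 1*399021 = (-16 + (-442 + (-17)² + 9*(-17)))/(3*(-442 + (-17)² + 9*(-17))) - 1*399021 = (-16 + (-442 + 289 - 153))/(3*(-442 + 289 - 153)) - 399021 = (⅓)*(-16 - 306)/(-306) - 399021 = (⅓)*(-1/306)*(-322) - 399021 = 161/459 - 399021 = -183150478/459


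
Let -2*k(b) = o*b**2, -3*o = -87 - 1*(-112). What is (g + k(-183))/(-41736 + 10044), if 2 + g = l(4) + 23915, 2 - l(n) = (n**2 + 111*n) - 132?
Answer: -17171/3336 ≈ -5.1472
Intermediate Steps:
o = -25/3 (o = -(-87 - 1*(-112))/3 = -(-87 + 112)/3 = -1/3*25 = -25/3 ≈ -8.3333)
l(n) = 134 - n**2 - 111*n (l(n) = 2 - ((n**2 + 111*n) - 132) = 2 - (-132 + n**2 + 111*n) = 2 + (132 - n**2 - 111*n) = 134 - n**2 - 111*n)
k(b) = 25*b**2/6 (k(b) = -(-25)*b**2/6 = 25*b**2/6)
g = 23587 (g = -2 + ((134 - 1*4**2 - 111*4) + 23915) = -2 + ((134 - 1*16 - 444) + 23915) = -2 + ((134 - 16 - 444) + 23915) = -2 + (-326 + 23915) = -2 + 23589 = 23587)
(g + k(-183))/(-41736 + 10044) = (23587 + (25/6)*(-183)**2)/(-41736 + 10044) = (23587 + (25/6)*33489)/(-31692) = (23587 + 279075/2)*(-1/31692) = (326249/2)*(-1/31692) = -17171/3336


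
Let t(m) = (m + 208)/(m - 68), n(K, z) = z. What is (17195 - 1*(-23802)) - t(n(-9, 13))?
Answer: 2255056/55 ≈ 41001.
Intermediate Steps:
t(m) = (208 + m)/(-68 + m)
(17195 - 1*(-23802)) - t(n(-9, 13)) = (17195 - 1*(-23802)) - (208 + 13)/(-68 + 13) = (17195 + 23802) - 221/(-55) = 40997 - (-1)*221/55 = 40997 - 1*(-221/55) = 40997 + 221/55 = 2255056/55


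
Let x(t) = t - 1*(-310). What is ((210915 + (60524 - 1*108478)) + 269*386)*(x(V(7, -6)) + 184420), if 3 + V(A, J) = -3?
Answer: 49283439580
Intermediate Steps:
V(A, J) = -6 (V(A, J) = -3 - 3 = -6)
x(t) = 310 + t (x(t) = t + 310 = 310 + t)
((210915 + (60524 - 1*108478)) + 269*386)*(x(V(7, -6)) + 184420) = ((210915 + (60524 - 1*108478)) + 269*386)*((310 - 6) + 184420) = ((210915 + (60524 - 108478)) + 103834)*(304 + 184420) = ((210915 - 47954) + 103834)*184724 = (162961 + 103834)*184724 = 266795*184724 = 49283439580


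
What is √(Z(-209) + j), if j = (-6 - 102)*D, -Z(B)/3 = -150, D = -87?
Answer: 3*√1094 ≈ 99.227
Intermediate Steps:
Z(B) = 450 (Z(B) = -3*(-150) = 450)
j = 9396 (j = (-6 - 102)*(-87) = -108*(-87) = 9396)
√(Z(-209) + j) = √(450 + 9396) = √9846 = 3*√1094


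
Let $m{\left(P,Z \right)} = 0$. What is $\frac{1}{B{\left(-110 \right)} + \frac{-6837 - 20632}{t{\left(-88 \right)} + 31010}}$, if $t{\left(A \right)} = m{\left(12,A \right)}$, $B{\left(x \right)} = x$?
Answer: $- \frac{31010}{3438569} \approx -0.0090183$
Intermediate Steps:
$t{\left(A \right)} = 0$
$\frac{1}{B{\left(-110 \right)} + \frac{-6837 - 20632}{t{\left(-88 \right)} + 31010}} = \frac{1}{-110 + \frac{-6837 - 20632}{0 + 31010}} = \frac{1}{-110 - \frac{27469}{31010}} = \frac{1}{- \frac{3438569}{31010}} = - \frac{31010}{3438569}$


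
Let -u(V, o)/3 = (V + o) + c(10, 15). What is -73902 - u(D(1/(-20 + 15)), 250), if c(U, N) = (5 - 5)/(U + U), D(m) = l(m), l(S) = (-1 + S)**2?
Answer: -1828692/25 ≈ -73148.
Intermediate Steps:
D(m) = (-1 + m)**2
c(U, N) = 0 (c(U, N) = 0/((2*U)) = 0*(1/(2*U)) = 0)
u(V, o) = -3*V - 3*o (u(V, o) = -3*((V + o) + 0) = -3*(V + o) = -3*V - 3*o)
-73902 - u(D(1/(-20 + 15)), 250) = -73902 - (-3*(-1 + 1/(-20 + 15))**2 - 3*250) = -73902 - (-3*(-1 + 1/(-5))**2 - 750) = -73902 - (-3*(-1 - 1/5)**2 - 750) = -73902 - (-3*(-6/5)**2 - 750) = -73902 - (-3*36/25 - 750) = -73902 - (-108/25 - 750) = -73902 - 1*(-18858/25) = -73902 + 18858/25 = -1828692/25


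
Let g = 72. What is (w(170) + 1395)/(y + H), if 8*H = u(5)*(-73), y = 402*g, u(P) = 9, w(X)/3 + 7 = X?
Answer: 5024/76965 ≈ 0.065276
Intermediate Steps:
w(X) = -21 + 3*X
y = 28944 (y = 402*72 = 28944)
H = -657/8 (H = (9*(-73))/8 = (⅛)*(-657) = -657/8 ≈ -82.125)
(w(170) + 1395)/(y + H) = ((-21 + 3*170) + 1395)/(28944 - 657/8) = ((-21 + 510) + 1395)/(230895/8) = (489 + 1395)*(8/230895) = 1884*(8/230895) = 5024/76965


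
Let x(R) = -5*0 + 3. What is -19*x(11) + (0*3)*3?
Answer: -57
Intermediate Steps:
x(R) = 3 (x(R) = 0 + 3 = 3)
-19*x(11) + (0*3)*3 = -19*3 + (0*3)*3 = -57 + 0*3 = -57 + 0 = -57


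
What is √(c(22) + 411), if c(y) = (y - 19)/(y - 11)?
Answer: 2*√12441/11 ≈ 20.280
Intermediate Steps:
c(y) = (-19 + y)/(-11 + y)
√(c(22) + 411) = √((-19 + 22)/(-11 + 22) + 411) = √(3/11 + 411) = √(4524/11) = 2*√12441/11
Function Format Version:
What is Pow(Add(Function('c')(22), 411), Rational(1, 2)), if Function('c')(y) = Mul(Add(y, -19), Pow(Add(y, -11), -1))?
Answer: Mul(Rational(2, 11), Pow(12441, Rational(1, 2))) ≈ 20.280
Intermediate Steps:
Function('c')(y) = Mul(Pow(Add(-11, y), -1), Add(-19, y)) (Function('c')(y) = Mul(Add(-19, y), Pow(Add(-11, y), -1)) = Mul(Pow(Add(-11, y), -1), Add(-19, y)))
Pow(Add(Function('c')(22), 411), Rational(1, 2)) = Pow(Add(Mul(Pow(Add(-11, 22), -1), Add(-19, 22)), 411), Rational(1, 2)) = Pow(Add(Mul(Pow(11, -1), 3), 411), Rational(1, 2)) = Pow(Add(Mul(Rational(1, 11), 3), 411), Rational(1, 2)) = Pow(Add(Rational(3, 11), 411), Rational(1, 2)) = Pow(Rational(4524, 11), Rational(1, 2)) = Mul(Rational(2, 11), Pow(12441, Rational(1, 2)))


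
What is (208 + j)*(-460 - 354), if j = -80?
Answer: -104192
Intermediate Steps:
(208 + j)*(-460 - 354) = (208 - 80)*(-460 - 354) = 128*(-814) = -104192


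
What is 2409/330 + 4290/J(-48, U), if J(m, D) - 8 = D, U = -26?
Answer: -6931/30 ≈ -231.03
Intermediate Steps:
J(m, D) = 8 + D
2409/330 + 4290/J(-48, U) = 2409/330 + 4290/(8 - 26) = 2409*(1/330) + 4290/(-18) = 73/10 + 4290*(-1/18) = 73/10 - 715/3 = -6931/30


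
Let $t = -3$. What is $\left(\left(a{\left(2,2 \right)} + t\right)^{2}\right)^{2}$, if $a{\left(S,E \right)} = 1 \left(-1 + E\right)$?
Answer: $16$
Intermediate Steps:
$a{\left(S,E \right)} = -1 + E$
$\left(\left(a{\left(2,2 \right)} + t\right)^{2}\right)^{2} = \left(\left(\left(-1 + 2\right) - 3\right)^{2}\right)^{2} = \left(\left(1 - 3\right)^{2}\right)^{2} = \left(\left(-2\right)^{2}\right)^{2} = 4^{2} = 16$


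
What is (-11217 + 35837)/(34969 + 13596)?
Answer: 4924/9713 ≈ 0.50695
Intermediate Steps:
(-11217 + 35837)/(34969 + 13596) = 24620/48565 = 24620*(1/48565) = 4924/9713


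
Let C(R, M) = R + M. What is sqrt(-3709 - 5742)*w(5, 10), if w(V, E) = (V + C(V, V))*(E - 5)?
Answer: 75*I*sqrt(9451) ≈ 7291.2*I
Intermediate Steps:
C(R, M) = M + R
w(V, E) = 3*V*(-5 + E) (w(V, E) = (V + (V + V))*(E - 5) = (V + 2*V)*(-5 + E) = (3*V)*(-5 + E) = 3*V*(-5 + E))
sqrt(-3709 - 5742)*w(5, 10) = sqrt(-3709 - 5742)*(3*5*(-5 + 10)) = sqrt(-9451)*(3*5*5) = (I*sqrt(9451))*75 = 75*I*sqrt(9451)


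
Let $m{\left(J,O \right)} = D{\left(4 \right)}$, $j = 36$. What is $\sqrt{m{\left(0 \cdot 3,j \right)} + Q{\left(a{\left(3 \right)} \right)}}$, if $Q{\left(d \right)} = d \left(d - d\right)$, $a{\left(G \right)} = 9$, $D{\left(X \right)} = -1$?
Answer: $i \approx 1.0 i$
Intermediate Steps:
$m{\left(J,O \right)} = -1$
$Q{\left(d \right)} = 0$ ($Q{\left(d \right)} = d 0 = 0$)
$\sqrt{m{\left(0 \cdot 3,j \right)} + Q{\left(a{\left(3 \right)} \right)}} = \sqrt{-1 + 0} = \sqrt{-1} = i$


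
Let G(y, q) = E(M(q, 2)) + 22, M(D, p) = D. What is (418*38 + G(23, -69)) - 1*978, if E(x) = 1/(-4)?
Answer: 59711/4 ≈ 14928.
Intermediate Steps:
E(x) = -¼
G(y, q) = 87/4 (G(y, q) = -¼ + 22 = 87/4)
(418*38 + G(23, -69)) - 1*978 = (418*38 + 87/4) - 1*978 = (15884 + 87/4) - 978 = 63623/4 - 978 = 59711/4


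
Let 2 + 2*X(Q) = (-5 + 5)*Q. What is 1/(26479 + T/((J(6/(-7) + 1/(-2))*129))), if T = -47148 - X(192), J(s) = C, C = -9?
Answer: 1161/30789266 ≈ 3.7708e-5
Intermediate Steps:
X(Q) = -1 (X(Q) = -1 + ((-5 + 5)*Q)/2 = -1 + (0*Q)/2 = -1 + (½)*0 = -1 + 0 = -1)
J(s) = -9
T = -47147 (T = -47148 - 1*(-1) = -47148 + 1 = -47147)
1/(26479 + T/((J(6/(-7) + 1/(-2))*129))) = 1/(26479 - 47147/((-9*129))) = 1/(26479 - 47147/(-1161)) = 1/(26479 - 47147*(-1/1161)) = 1/(26479 + 47147/1161) = 1/(30789266/1161) = 1161/30789266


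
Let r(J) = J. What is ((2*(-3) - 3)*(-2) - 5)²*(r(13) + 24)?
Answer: 6253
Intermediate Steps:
((2*(-3) - 3)*(-2) - 5)²*(r(13) + 24) = ((2*(-3) - 3)*(-2) - 5)²*(13 + 24) = ((-6 - 3)*(-2) - 5)²*37 = (-9*(-2) - 5)²*37 = (18 - 5)²*37 = 13²*37 = 169*37 = 6253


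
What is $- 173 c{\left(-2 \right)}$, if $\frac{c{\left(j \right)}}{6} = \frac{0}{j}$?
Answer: $0$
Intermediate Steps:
$c{\left(j \right)} = 0$ ($c{\left(j \right)} = 6 \frac{0}{j} = 6 \cdot 0 = 0$)
$- 173 c{\left(-2 \right)} = \left(-173\right) 0 = 0$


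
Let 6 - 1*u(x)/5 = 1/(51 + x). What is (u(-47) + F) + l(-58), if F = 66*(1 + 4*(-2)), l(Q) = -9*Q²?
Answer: -122837/4 ≈ -30709.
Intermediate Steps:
u(x) = 30 - 5/(51 + x)
F = -462 (F = 66*(1 - 8) = 66*(-7) = -462)
(u(-47) + F) + l(-58) = (5*(305 + 6*(-47))/(51 - 47) - 462) - 9*(-58)² = (5*(305 - 282)/4 - 462) - 9*3364 = (5*(¼)*23 - 462) - 30276 = (115/4 - 462) - 30276 = -1733/4 - 30276 = -122837/4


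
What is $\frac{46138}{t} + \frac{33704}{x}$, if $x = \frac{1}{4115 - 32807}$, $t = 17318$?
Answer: $- \frac{8373557496643}{8659} \approx -9.6703 \cdot 10^{8}$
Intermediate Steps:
$x = - \frac{1}{28692}$ ($x = \frac{1}{-28692} = - \frac{1}{28692} \approx -3.4853 \cdot 10^{-5}$)
$\frac{46138}{t} + \frac{33704}{x} = \frac{46138}{17318} + \frac{33704}{- \frac{1}{28692}} = 46138 \cdot \frac{1}{17318} + 33704 \left(-28692\right) = \frac{23069}{8659} - 967035168 = - \frac{8373557496643}{8659}$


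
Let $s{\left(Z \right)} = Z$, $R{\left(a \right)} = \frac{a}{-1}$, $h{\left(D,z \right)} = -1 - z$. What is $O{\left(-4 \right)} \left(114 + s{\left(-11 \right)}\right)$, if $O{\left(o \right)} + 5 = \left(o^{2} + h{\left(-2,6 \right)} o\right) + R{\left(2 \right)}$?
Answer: $3811$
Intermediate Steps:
$R{\left(a \right)} = - a$ ($R{\left(a \right)} = a \left(-1\right) = - a$)
$O{\left(o \right)} = -7 + o^{2} - 7 o$ ($O{\left(o \right)} = -5 - \left(2 - o^{2} - \left(-1 - 6\right) o\right) = -5 - \left(2 - o^{2} + 7 o\right) = -7 + o^{2} - 7 o$)
$O{\left(-4 \right)} \left(114 + s{\left(-11 \right)}\right) = \left(-7 + \left(-4\right)^{2} - -28\right) \left(114 - 11\right) = \left(-7 + 16 + 28\right) 103 = 37 \cdot 103 = 3811$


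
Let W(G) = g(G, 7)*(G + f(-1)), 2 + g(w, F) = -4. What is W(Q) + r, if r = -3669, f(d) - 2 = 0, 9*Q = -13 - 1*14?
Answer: -3663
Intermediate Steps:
Q = -3 (Q = (-13 - 1*14)/9 = (-13 - 14)/9 = (1/9)*(-27) = -3)
g(w, F) = -6 (g(w, F) = -2 - 4 = -6)
f(d) = 2 (f(d) = 2 + 0 = 2)
W(G) = -12 - 6*G (W(G) = -6*(G + 2) = -6*(2 + G) = -12 - 6*G)
W(Q) + r = (-12 - 6*(-3)) - 3669 = (-12 + 18) - 3669 = 6 - 3669 = -3663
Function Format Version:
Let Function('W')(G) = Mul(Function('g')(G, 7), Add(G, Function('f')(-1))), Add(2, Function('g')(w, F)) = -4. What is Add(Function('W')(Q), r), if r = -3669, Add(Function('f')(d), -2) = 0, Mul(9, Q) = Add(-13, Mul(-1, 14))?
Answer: -3663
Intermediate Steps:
Q = -3 (Q = Mul(Rational(1, 9), Add(-13, Mul(-1, 14))) = Mul(Rational(1, 9), Add(-13, -14)) = Mul(Rational(1, 9), -27) = -3)
Function('g')(w, F) = -6 (Function('g')(w, F) = Add(-2, -4) = -6)
Function('f')(d) = 2 (Function('f')(d) = Add(2, 0) = 2)
Function('W')(G) = Add(-12, Mul(-6, G)) (Function('W')(G) = Mul(-6, Add(G, 2)) = Mul(-6, Add(2, G)) = Add(-12, Mul(-6, G)))
Add(Function('W')(Q), r) = Add(Add(-12, Mul(-6, -3)), -3669) = Add(Add(-12, 18), -3669) = Add(6, -3669) = -3663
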